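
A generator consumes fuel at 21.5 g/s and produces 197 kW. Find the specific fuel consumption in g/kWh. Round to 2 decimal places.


SFC = (mf / BP) * 3600
Rate = 21.5 / 197 = 0.109137 g/(s*kW)
SFC = 0.109137 * 3600 = 392.89 g/kWh


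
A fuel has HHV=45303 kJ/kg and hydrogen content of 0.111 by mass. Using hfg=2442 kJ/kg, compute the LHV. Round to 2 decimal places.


LHV = HHV - hfg * 9 * H
Water correction = 2442 * 9 * 0.111 = 2439.558 kJ/kg
LHV = 45303 - 2439.558 = 42863.44 kJ/kg


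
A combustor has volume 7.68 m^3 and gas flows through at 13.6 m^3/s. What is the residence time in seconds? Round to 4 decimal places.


tau = V / Q_flow
tau = 7.68 / 13.6 = 0.5647 s


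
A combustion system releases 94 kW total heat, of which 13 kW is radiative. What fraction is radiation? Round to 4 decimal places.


f_rad = Q_rad / Q_total
f_rad = 13 / 94 = 0.1383


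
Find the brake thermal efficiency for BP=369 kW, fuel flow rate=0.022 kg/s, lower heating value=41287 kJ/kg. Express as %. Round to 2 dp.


eta_BTE = (BP / (mf * LHV)) * 100
Denominator = 0.022 * 41287 = 908.3140 kW
eta_BTE = (369 / 908.3140) * 100 = 40.62%


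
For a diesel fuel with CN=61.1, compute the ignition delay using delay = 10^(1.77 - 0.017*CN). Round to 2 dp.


delay = 10^(1.77 - 0.017*CN)
Exponent = 1.77 - 0.017*61.1 = 0.7313
delay = 10^0.7313 = 5.39 ms


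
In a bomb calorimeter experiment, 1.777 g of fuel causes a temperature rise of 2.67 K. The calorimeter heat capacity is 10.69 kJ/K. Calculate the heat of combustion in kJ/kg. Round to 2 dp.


Hc = C_cal * delta_T / m_fuel
Q_released = 10.69 * 2.67 = 28.5423 kJ
m_fuel = 1.777 g = 1.777/1000 kg = 0.001777 kg
Hc = 28.5423 / 0.001777 = 16062.07 kJ/kg


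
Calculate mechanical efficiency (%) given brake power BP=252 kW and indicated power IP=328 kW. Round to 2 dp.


eta_mech = (BP / IP) * 100
Ratio = 252 / 328 = 0.7683
eta_mech = 0.7683 * 100 = 76.83%


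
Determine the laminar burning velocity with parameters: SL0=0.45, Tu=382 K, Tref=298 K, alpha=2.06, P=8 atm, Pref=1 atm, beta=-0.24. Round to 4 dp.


SL = SL0 * (Tu/Tref)^alpha * (P/Pref)^beta
T ratio = 382/298 = 1.28187919
(T ratio)^alpha = 1.28187919^2.06 = 1.667881
(P/Pref)^beta = 8^(-0.24) = 0.607097
SL = 0.45 * 1.667881 * 0.607097 = 0.4557 m/s


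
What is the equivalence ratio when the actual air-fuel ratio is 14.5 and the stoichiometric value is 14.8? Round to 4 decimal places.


phi = AFR_stoich / AFR_actual
phi = 14.8 / 14.5 = 1.0207


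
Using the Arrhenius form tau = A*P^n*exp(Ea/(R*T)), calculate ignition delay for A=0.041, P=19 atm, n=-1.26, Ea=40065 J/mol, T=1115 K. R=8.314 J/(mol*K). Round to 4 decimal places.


tau = A * P^n * exp(Ea/(R*T))
P^n = 19^(-1.26) = 0.02447769
Ea/(R*T) = 40065/(8.314*1115) = 4.321955
exp(Ea/(R*T)) = 75.335780
tau = 0.041 * 0.02447769 * 75.335780 = 0.0756 ms


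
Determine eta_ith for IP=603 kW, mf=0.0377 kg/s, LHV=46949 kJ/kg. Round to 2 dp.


eta_ith = (IP / (mf * LHV)) * 100
Denominator = 0.0377 * 46949 = 1769.9773 kW
eta_ith = (603 / 1769.9773) * 100 = 34.07%


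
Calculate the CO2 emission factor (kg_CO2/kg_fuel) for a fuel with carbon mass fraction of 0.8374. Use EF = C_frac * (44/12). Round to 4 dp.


EF = C_frac * (M_CO2 / M_C)
EF = 0.8374 * (44/12)
EF = 0.8374 * 3.666667 = 3.0705 kg_CO2/kg_fuel


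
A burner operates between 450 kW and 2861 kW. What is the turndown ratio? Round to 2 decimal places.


TDR = Q_max / Q_min
TDR = 2861 / 450 = 6.36


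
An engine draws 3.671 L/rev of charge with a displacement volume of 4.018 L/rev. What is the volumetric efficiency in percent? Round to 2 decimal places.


eta_v = (V_actual / V_disp) * 100
Ratio = 3.671 / 4.018 = 0.9136
eta_v = 0.9136 * 100 = 91.36%


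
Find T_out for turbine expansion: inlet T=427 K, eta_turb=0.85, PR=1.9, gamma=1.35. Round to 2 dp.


T_out = T_in * (1 - eta * (1 - PR^(-(gamma-1)/gamma)))
Exponent = -(1.35-1)/1.35 = -0.25925926
PR^exp = 1.9^(-0.25925926) = 0.84670193
Factor = 1 - 0.85*(1 - 0.84670193) = 0.86969664
T_out = 427 * 0.86969664 = 371.36 K


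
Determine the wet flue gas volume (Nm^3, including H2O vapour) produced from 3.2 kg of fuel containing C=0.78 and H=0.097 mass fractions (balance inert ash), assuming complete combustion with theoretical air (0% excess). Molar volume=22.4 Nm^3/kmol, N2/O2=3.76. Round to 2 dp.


Per kg fuel: CO2 = (C/12 kmol)*22.4 = (0.78/12)*22.4 = 1.45600 Nm^3
Per kg fuel: H2O = (H/2 kmol)*22.4 = (0.097/2)*22.4 = 1.08640 Nm^3
O2 needed per kg fuel = C/12 + H/4 = 0.78/12 + 0.097/4 = 0.08925000 kmol
Per kg fuel: N2 = O2*3.76*22.4 = 0.08925000*3.76*22.4 = 7.51699 Nm^3
Total per kg = 1.45600 + 1.08640 + 7.51699 = 10.05939 Nm^3
Total = 10.05939 * 3.2 = 32.19 Nm^3


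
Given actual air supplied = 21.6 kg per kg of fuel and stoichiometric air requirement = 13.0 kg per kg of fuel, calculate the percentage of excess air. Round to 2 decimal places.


Excess air = actual - stoichiometric = 21.6 - 13.0 = 8.60 kg/kg fuel
Excess air % = (excess / stoich) * 100 = (8.60 / 13.0) * 100 = 66.15%


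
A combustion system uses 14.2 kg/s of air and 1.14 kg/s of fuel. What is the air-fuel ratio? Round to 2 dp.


AFR = m_air / m_fuel
AFR = 14.2 / 1.14 = 12.46


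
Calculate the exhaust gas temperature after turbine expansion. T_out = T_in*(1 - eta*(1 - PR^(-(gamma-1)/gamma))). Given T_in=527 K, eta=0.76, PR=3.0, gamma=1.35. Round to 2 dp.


T_out = T_in * (1 - eta * (1 - PR^(-(gamma-1)/gamma)))
Exponent = -(1.35-1)/1.35 = -0.25925926
PR^exp = 3.0^(-0.25925926) = 0.75214556
Factor = 1 - 0.76*(1 - 0.75214556) = 0.81163063
T_out = 527 * 0.81163063 = 427.73 K


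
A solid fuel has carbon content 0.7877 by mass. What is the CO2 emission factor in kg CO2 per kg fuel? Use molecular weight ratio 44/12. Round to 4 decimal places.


EF = C_frac * (M_CO2 / M_C)
EF = 0.7877 * (44/12)
EF = 0.7877 * 3.666667 = 2.8882 kg_CO2/kg_fuel


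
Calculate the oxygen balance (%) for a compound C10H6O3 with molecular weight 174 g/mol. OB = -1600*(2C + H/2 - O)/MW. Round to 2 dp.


OB = -1600 * (2C + H/2 - O) / MW
Inner = 2*10 + 6/2 - 3 = 20.00
OB = -1600 * 20.00 / 174 = -183.91%


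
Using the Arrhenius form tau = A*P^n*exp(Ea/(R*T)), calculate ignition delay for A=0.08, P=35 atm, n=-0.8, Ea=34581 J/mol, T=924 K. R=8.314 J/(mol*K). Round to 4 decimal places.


tau = A * P^n * exp(Ea/(R*T))
P^n = 35^(-0.8) = 0.05817623
Ea/(R*T) = 34581/(8.314*924) = 4.501482
exp(Ea/(R*T)) = 90.150672
tau = 0.08 * 0.05817623 * 90.150672 = 0.4196 ms


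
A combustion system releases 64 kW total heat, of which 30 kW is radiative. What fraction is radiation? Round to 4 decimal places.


f_rad = Q_rad / Q_total
f_rad = 30 / 64 = 0.4688


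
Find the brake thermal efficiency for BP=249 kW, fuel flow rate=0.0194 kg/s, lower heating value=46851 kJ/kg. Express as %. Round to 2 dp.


eta_BTE = (BP / (mf * LHV)) * 100
Denominator = 0.0194 * 46851 = 908.9094 kW
eta_BTE = (249 / 908.9094) * 100 = 27.40%


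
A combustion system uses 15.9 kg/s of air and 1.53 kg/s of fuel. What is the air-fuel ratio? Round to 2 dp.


AFR = m_air / m_fuel
AFR = 15.9 / 1.53 = 10.39


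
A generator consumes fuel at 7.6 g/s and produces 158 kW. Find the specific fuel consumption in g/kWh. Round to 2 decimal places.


SFC = (mf / BP) * 3600
Rate = 7.6 / 158 = 0.048101 g/(s*kW)
SFC = 0.048101 * 3600 = 173.16 g/kWh


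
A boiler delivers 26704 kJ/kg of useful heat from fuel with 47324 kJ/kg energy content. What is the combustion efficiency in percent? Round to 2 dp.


Efficiency = (Q_useful / Q_fuel) * 100
Efficiency = (26704 / 47324) * 100
Efficiency = 0.5643 * 100 = 56.43%


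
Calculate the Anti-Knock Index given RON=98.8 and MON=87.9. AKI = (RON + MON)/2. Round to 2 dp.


AKI = (RON + MON) / 2
AKI = (98.8 + 87.9) / 2
AKI = 186.7 / 2 = 93.35


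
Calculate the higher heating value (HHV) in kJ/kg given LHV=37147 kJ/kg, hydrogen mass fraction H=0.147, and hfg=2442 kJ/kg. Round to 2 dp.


HHV = LHV + hfg * 9 * H
Water addition = 2442 * 9 * 0.147 = 3230.766 kJ/kg
HHV = 37147 + 3230.766 = 40377.77 kJ/kg


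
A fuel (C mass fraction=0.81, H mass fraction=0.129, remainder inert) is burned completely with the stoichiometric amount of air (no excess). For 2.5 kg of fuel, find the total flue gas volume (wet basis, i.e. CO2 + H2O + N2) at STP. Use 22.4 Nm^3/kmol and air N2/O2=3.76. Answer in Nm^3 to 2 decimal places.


Per kg fuel: CO2 = (C/12 kmol)*22.4 = (0.81/12)*22.4 = 1.51200 Nm^3
Per kg fuel: H2O = (H/2 kmol)*22.4 = (0.129/2)*22.4 = 1.44480 Nm^3
O2 needed per kg fuel = C/12 + H/4 = 0.81/12 + 0.129/4 = 0.09975000 kmol
Per kg fuel: N2 = O2*3.76*22.4 = 0.09975000*3.76*22.4 = 8.40134 Nm^3
Total per kg = 1.51200 + 1.44480 + 8.40134 = 11.35814 Nm^3
Total = 11.35814 * 2.5 = 28.40 Nm^3


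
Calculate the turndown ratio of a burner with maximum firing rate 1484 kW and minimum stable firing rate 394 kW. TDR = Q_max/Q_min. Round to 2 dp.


TDR = Q_max / Q_min
TDR = 1484 / 394 = 3.77


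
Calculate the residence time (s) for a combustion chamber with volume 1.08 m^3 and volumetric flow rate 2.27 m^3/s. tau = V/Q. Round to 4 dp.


tau = V / Q_flow
tau = 1.08 / 2.27 = 0.4758 s


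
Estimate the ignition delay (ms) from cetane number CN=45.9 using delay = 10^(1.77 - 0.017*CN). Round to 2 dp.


delay = 10^(1.77 - 0.017*CN)
Exponent = 1.77 - 0.017*45.9 = 0.9897
delay = 10^0.9897 = 9.77 ms


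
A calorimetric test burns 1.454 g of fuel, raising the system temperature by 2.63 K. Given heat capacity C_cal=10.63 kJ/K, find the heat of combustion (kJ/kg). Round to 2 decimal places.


Hc = C_cal * delta_T / m_fuel
Q_released = 10.63 * 2.63 = 27.9569 kJ
m_fuel = 1.454 g = 1.454/1000 kg = 0.001454 kg
Hc = 27.9569 / 0.001454 = 19227.58 kJ/kg


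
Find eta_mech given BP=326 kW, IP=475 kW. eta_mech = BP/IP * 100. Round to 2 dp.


eta_mech = (BP / IP) * 100
Ratio = 326 / 475 = 0.6863
eta_mech = 0.6863 * 100 = 68.63%


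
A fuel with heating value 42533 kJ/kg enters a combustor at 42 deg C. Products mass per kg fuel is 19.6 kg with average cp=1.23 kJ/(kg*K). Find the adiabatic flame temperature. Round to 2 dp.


T_ad = T_in + Hc / (m_p * cp)
Denominator = 19.6 * 1.23 = 24.1080
Temperature rise = 42533 / 24.1080 = 1764.27 K
T_ad = 42 + 1764.27 = 1806.27 deg C


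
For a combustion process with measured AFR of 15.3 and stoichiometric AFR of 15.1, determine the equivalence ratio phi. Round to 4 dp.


phi = AFR_stoich / AFR_actual
phi = 15.1 / 15.3 = 0.9869


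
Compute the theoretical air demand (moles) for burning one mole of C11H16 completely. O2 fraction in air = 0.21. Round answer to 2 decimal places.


Balanced combustion: C11H16 + 15 O2 -> 11 CO2 + 8 H2O
O2 needed = C + H/4 = 11 + 16/4 = 15.00 moles
Air moles = O2 / 0.21 = 15.00 / 0.21 = 71.43 moles air


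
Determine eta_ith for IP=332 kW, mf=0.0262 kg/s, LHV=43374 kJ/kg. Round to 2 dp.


eta_ith = (IP / (mf * LHV)) * 100
Denominator = 0.0262 * 43374 = 1136.3988 kW
eta_ith = (332 / 1136.3988) * 100 = 29.22%


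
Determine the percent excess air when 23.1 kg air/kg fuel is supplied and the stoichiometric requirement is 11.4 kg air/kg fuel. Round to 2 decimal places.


Excess air = actual - stoichiometric = 23.1 - 11.4 = 11.70 kg/kg fuel
Excess air % = (excess / stoich) * 100 = (11.70 / 11.4) * 100 = 102.63%


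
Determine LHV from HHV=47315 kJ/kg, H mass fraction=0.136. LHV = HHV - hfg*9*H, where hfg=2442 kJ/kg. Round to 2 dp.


LHV = HHV - hfg * 9 * H
Water correction = 2442 * 9 * 0.136 = 2989.008 kJ/kg
LHV = 47315 - 2989.008 = 44325.99 kJ/kg


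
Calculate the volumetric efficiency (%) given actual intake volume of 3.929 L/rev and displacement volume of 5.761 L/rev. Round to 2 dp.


eta_v = (V_actual / V_disp) * 100
Ratio = 3.929 / 5.761 = 0.6820
eta_v = 0.6820 * 100 = 68.20%


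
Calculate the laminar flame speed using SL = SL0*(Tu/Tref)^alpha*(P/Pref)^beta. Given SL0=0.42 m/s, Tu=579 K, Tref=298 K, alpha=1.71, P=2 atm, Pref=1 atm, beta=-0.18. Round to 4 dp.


SL = SL0 * (Tu/Tref)^alpha * (P/Pref)^beta
T ratio = 579/298 = 1.94295302
(T ratio)^alpha = 1.94295302^1.71 = 3.113655
(P/Pref)^beta = 2^(-0.18) = 0.882703
SL = 0.42 * 3.113655 * 0.882703 = 1.1543 m/s


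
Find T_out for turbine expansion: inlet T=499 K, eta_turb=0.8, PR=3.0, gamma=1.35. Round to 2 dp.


T_out = T_in * (1 - eta * (1 - PR^(-(gamma-1)/gamma)))
Exponent = -(1.35-1)/1.35 = -0.25925926
PR^exp = 3.0^(-0.25925926) = 0.75214556
Factor = 1 - 0.8*(1 - 0.75214556) = 0.80171645
T_out = 499 * 0.80171645 = 400.06 K


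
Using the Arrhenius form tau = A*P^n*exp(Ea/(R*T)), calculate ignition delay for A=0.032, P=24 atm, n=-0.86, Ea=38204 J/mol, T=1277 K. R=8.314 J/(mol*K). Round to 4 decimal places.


tau = A * P^n * exp(Ea/(R*T))
P^n = 24^(-0.86) = 0.06501571
Ea/(R*T) = 38204/(8.314*1277) = 3.598387
exp(Ea/(R*T)) = 36.539264
tau = 0.032 * 0.06501571 * 36.539264 = 0.0760 ms


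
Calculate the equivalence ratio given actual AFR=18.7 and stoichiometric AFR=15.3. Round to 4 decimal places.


phi = AFR_stoich / AFR_actual
phi = 15.3 / 18.7 = 0.8182


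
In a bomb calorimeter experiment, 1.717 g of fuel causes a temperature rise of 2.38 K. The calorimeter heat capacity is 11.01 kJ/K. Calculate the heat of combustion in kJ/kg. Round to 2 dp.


Hc = C_cal * delta_T / m_fuel
Q_released = 11.01 * 2.38 = 26.2038 kJ
m_fuel = 1.717 g = 1.717/1000 kg = 0.001717 kg
Hc = 26.2038 / 0.001717 = 15261.39 kJ/kg


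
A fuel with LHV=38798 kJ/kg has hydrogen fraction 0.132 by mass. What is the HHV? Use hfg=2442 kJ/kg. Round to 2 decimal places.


HHV = LHV + hfg * 9 * H
Water addition = 2442 * 9 * 0.132 = 2901.096 kJ/kg
HHV = 38798 + 2901.096 = 41699.10 kJ/kg


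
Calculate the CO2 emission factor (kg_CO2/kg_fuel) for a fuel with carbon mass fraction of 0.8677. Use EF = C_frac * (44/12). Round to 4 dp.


EF = C_frac * (M_CO2 / M_C)
EF = 0.8677 * (44/12)
EF = 0.8677 * 3.666667 = 3.1816 kg_CO2/kg_fuel


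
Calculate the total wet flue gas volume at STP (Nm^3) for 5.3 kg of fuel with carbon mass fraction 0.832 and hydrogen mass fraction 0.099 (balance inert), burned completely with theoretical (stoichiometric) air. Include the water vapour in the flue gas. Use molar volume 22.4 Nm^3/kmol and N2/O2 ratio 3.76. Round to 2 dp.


Per kg fuel: CO2 = (C/12 kmol)*22.4 = (0.832/12)*22.4 = 1.55307 Nm^3
Per kg fuel: H2O = (H/2 kmol)*22.4 = (0.099/2)*22.4 = 1.10880 Nm^3
O2 needed per kg fuel = C/12 + H/4 = 0.832/12 + 0.099/4 = 0.09408333 kmol
Per kg fuel: N2 = O2*3.76*22.4 = 0.09408333*3.76*22.4 = 7.92407 Nm^3
Total per kg = 1.55307 + 1.10880 + 7.92407 = 10.58594 Nm^3
Total = 10.58594 * 5.3 = 56.11 Nm^3


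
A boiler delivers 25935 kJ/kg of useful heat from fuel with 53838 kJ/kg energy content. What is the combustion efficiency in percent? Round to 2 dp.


Efficiency = (Q_useful / Q_fuel) * 100
Efficiency = (25935 / 53838) * 100
Efficiency = 0.4817 * 100 = 48.17%


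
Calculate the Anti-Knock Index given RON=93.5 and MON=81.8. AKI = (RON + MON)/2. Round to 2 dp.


AKI = (RON + MON) / 2
AKI = (93.5 + 81.8) / 2
AKI = 175.3 / 2 = 87.65


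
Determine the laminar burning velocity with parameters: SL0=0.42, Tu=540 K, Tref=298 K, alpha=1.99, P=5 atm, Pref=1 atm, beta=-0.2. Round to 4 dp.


SL = SL0 * (Tu/Tref)^alpha * (P/Pref)^beta
T ratio = 540/298 = 1.81208054
(T ratio)^alpha = 1.81208054^1.99 = 3.264173
(P/Pref)^beta = 5^(-0.2) = 0.724780
SL = 0.42 * 3.264173 * 0.724780 = 0.9936 m/s


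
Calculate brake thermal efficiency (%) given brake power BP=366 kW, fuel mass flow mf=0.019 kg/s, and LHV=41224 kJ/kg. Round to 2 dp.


eta_BTE = (BP / (mf * LHV)) * 100
Denominator = 0.019 * 41224 = 783.2560 kW
eta_BTE = (366 / 783.2560) * 100 = 46.73%


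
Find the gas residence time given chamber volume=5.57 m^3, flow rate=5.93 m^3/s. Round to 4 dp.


tau = V / Q_flow
tau = 5.57 / 5.93 = 0.9393 s


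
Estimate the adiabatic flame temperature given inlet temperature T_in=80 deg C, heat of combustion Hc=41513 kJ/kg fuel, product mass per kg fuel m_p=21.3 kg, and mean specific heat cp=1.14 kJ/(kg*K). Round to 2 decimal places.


T_ad = T_in + Hc / (m_p * cp)
Denominator = 21.3 * 1.14 = 24.2820
Temperature rise = 41513 / 24.2820 = 1709.62 K
T_ad = 80 + 1709.62 = 1789.62 deg C


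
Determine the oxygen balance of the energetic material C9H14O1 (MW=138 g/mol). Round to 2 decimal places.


OB = -1600 * (2C + H/2 - O) / MW
Inner = 2*9 + 14/2 - 1 = 24.00
OB = -1600 * 24.00 / 138 = -278.26%


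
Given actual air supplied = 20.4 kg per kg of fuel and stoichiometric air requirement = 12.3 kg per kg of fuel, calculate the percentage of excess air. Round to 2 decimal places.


Excess air = actual - stoichiometric = 20.4 - 12.3 = 8.10 kg/kg fuel
Excess air % = (excess / stoich) * 100 = (8.10 / 12.3) * 100 = 65.85%


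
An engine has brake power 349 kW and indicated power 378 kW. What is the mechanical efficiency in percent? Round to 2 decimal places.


eta_mech = (BP / IP) * 100
Ratio = 349 / 378 = 0.9233
eta_mech = 0.9233 * 100 = 92.33%


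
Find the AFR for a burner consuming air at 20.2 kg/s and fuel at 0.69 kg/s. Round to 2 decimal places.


AFR = m_air / m_fuel
AFR = 20.2 / 0.69 = 29.28


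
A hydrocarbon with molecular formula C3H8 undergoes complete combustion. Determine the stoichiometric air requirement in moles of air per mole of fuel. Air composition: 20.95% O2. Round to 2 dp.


Balanced combustion: C3H8 + 5 O2 -> 3 CO2 + 4 H2O
O2 needed = C + H/4 = 3 + 8/4 = 5.00 moles
Air moles = O2 / 0.2095 = 5.00 / 0.2095 = 23.87 moles air


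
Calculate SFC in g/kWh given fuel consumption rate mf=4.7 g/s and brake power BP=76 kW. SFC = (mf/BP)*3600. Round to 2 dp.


SFC = (mf / BP) * 3600
Rate = 4.7 / 76 = 0.061842 g/(s*kW)
SFC = 0.061842 * 3600 = 222.63 g/kWh


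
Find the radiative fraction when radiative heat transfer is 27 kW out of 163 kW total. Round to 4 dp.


f_rad = Q_rad / Q_total
f_rad = 27 / 163 = 0.1656


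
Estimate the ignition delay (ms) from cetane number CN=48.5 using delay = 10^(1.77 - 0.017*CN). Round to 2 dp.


delay = 10^(1.77 - 0.017*CN)
Exponent = 1.77 - 0.017*48.5 = 0.9455
delay = 10^0.9455 = 8.82 ms


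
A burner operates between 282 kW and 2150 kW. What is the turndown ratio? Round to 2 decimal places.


TDR = Q_max / Q_min
TDR = 2150 / 282 = 7.62


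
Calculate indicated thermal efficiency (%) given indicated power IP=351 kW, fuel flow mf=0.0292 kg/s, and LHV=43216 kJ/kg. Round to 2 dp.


eta_ith = (IP / (mf * LHV)) * 100
Denominator = 0.0292 * 43216 = 1261.9072 kW
eta_ith = (351 / 1261.9072) * 100 = 27.82%


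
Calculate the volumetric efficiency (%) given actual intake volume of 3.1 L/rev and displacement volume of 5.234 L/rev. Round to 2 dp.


eta_v = (V_actual / V_disp) * 100
Ratio = 3.1 / 5.234 = 0.5923
eta_v = 0.5923 * 100 = 59.23%


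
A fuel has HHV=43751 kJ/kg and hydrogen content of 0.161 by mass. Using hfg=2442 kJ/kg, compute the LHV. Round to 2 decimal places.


LHV = HHV - hfg * 9 * H
Water correction = 2442 * 9 * 0.161 = 3538.458 kJ/kg
LHV = 43751 - 3538.458 = 40212.54 kJ/kg


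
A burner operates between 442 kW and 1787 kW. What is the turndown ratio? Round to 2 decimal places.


TDR = Q_max / Q_min
TDR = 1787 / 442 = 4.04


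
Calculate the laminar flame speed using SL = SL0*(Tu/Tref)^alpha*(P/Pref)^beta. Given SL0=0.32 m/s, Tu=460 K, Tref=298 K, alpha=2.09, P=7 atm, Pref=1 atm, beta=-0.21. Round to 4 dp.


SL = SL0 * (Tu/Tref)^alpha * (P/Pref)^beta
T ratio = 460/298 = 1.54362416
(T ratio)^alpha = 1.54362416^2.09 = 2.477718
(P/Pref)^beta = 7^(-0.21) = 0.664553
SL = 0.32 * 2.477718 * 0.664553 = 0.5269 m/s


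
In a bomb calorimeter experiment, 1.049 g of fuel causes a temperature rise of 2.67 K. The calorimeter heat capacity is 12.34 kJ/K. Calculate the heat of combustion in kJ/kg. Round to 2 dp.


Hc = C_cal * delta_T / m_fuel
Q_released = 12.34 * 2.67 = 32.9478 kJ
m_fuel = 1.049 g = 1.049/1000 kg = 0.001049 kg
Hc = 32.9478 / 0.001049 = 31408.77 kJ/kg


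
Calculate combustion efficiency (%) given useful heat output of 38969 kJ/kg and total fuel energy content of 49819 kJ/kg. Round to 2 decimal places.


Efficiency = (Q_useful / Q_fuel) * 100
Efficiency = (38969 / 49819) * 100
Efficiency = 0.7822 * 100 = 78.22%


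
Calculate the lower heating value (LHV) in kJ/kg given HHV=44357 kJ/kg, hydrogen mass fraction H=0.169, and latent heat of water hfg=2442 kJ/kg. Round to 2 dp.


LHV = HHV - hfg * 9 * H
Water correction = 2442 * 9 * 0.169 = 3714.282 kJ/kg
LHV = 44357 - 3714.282 = 40642.72 kJ/kg


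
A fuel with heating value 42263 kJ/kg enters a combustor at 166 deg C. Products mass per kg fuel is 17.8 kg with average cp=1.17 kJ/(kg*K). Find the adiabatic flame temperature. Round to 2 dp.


T_ad = T_in + Hc / (m_p * cp)
Denominator = 17.8 * 1.17 = 20.8260
Temperature rise = 42263 / 20.8260 = 2029.34 K
T_ad = 166 + 2029.34 = 2195.34 deg C


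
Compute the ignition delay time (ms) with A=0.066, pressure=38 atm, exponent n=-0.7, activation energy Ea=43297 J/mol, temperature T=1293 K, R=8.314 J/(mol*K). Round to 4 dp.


tau = A * P^n * exp(Ea/(R*T))
P^n = 38^(-0.7) = 0.07837030
Ea/(R*T) = 43297/(8.314*1293) = 4.027627
exp(Ea/(R*T)) = 56.127571
tau = 0.066 * 0.07837030 * 56.127571 = 0.2903 ms


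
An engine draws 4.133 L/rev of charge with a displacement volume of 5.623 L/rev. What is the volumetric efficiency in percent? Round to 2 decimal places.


eta_v = (V_actual / V_disp) * 100
Ratio = 4.133 / 5.623 = 0.7350
eta_v = 0.7350 * 100 = 73.50%


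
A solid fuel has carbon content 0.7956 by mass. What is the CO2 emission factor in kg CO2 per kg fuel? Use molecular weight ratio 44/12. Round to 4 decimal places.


EF = C_frac * (M_CO2 / M_C)
EF = 0.7956 * (44/12)
EF = 0.7956 * 3.666667 = 2.9172 kg_CO2/kg_fuel


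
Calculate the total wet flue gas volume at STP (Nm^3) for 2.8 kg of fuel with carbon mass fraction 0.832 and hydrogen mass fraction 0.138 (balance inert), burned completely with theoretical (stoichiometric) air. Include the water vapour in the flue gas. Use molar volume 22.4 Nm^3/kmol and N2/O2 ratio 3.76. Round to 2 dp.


Per kg fuel: CO2 = (C/12 kmol)*22.4 = (0.832/12)*22.4 = 1.55307 Nm^3
Per kg fuel: H2O = (H/2 kmol)*22.4 = (0.138/2)*22.4 = 1.54560 Nm^3
O2 needed per kg fuel = C/12 + H/4 = 0.832/12 + 0.138/4 = 0.10383333 kmol
Per kg fuel: N2 = O2*3.76*22.4 = 0.10383333*3.76*22.4 = 8.74526 Nm^3
Total per kg = 1.55307 + 1.54560 + 8.74526 = 11.84393 Nm^3
Total = 11.84393 * 2.8 = 33.16 Nm^3


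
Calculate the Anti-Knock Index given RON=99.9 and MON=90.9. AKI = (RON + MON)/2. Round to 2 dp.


AKI = (RON + MON) / 2
AKI = (99.9 + 90.9) / 2
AKI = 190.8 / 2 = 95.40


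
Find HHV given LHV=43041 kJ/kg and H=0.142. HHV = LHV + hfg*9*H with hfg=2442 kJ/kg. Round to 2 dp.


HHV = LHV + hfg * 9 * H
Water addition = 2442 * 9 * 0.142 = 3120.876 kJ/kg
HHV = 43041 + 3120.876 = 46161.88 kJ/kg


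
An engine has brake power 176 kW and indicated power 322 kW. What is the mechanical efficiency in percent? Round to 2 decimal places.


eta_mech = (BP / IP) * 100
Ratio = 176 / 322 = 0.5466
eta_mech = 0.5466 * 100 = 54.66%


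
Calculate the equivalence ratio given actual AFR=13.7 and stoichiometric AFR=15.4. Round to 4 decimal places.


phi = AFR_stoich / AFR_actual
phi = 15.4 / 13.7 = 1.1241


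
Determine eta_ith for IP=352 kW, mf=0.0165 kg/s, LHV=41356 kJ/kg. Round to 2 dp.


eta_ith = (IP / (mf * LHV)) * 100
Denominator = 0.0165 * 41356 = 682.3740 kW
eta_ith = (352 / 682.3740) * 100 = 51.58%


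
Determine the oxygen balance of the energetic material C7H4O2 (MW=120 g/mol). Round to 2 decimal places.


OB = -1600 * (2C + H/2 - O) / MW
Inner = 2*7 + 4/2 - 2 = 14.00
OB = -1600 * 14.00 / 120 = -186.67%


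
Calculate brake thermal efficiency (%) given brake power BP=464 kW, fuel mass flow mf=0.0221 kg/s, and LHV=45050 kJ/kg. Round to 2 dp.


eta_BTE = (BP / (mf * LHV)) * 100
Denominator = 0.0221 * 45050 = 995.6050 kW
eta_BTE = (464 / 995.6050) * 100 = 46.60%


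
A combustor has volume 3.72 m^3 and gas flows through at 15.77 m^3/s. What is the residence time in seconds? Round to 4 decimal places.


tau = V / Q_flow
tau = 3.72 / 15.77 = 0.2359 s


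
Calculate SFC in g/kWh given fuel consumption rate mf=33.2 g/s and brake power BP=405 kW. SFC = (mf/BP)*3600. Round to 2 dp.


SFC = (mf / BP) * 3600
Rate = 33.2 / 405 = 0.081975 g/(s*kW)
SFC = 0.081975 * 3600 = 295.11 g/kWh


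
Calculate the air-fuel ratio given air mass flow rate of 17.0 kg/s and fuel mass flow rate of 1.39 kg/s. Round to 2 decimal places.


AFR = m_air / m_fuel
AFR = 17.0 / 1.39 = 12.23


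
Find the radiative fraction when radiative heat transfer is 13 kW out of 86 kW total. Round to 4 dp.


f_rad = Q_rad / Q_total
f_rad = 13 / 86 = 0.1512


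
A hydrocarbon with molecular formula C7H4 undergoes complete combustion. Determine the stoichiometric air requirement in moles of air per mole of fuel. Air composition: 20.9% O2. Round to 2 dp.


Balanced combustion: C7H4 + 8 O2 -> 7 CO2 + 2 H2O
O2 needed = C + H/4 = 7 + 4/4 = 8.00 moles
Air moles = O2 / 0.209 = 8.00 / 0.209 = 38.28 moles air


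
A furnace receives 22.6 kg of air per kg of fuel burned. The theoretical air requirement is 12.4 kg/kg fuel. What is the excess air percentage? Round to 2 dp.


Excess air = actual - stoichiometric = 22.6 - 12.4 = 10.20 kg/kg fuel
Excess air % = (excess / stoich) * 100 = (10.20 / 12.4) * 100 = 82.26%


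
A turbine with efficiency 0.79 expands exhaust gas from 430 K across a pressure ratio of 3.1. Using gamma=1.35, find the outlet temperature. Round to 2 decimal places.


T_out = T_in * (1 - eta * (1 - PR^(-(gamma-1)/gamma)))
Exponent = -(1.35-1)/1.35 = -0.25925926
PR^exp = 3.1^(-0.25925926) = 0.74577862
Factor = 1 - 0.79*(1 - 0.74577862) = 0.79916511
T_out = 430 * 0.79916511 = 343.64 K


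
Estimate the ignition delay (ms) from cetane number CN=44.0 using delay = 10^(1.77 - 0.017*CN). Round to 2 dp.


delay = 10^(1.77 - 0.017*CN)
Exponent = 1.77 - 0.017*44.0 = 1.0220
delay = 10^1.0220 = 10.52 ms


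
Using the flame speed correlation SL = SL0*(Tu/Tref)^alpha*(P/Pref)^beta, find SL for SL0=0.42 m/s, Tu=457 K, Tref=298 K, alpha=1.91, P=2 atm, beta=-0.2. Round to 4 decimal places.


SL = SL0 * (Tu/Tref)^alpha * (P/Pref)^beta
T ratio = 457/298 = 1.53355705
(T ratio)^alpha = 1.53355705^1.91 = 2.263012
(P/Pref)^beta = 2^(-0.2) = 0.870551
SL = 0.42 * 2.263012 * 0.870551 = 0.8274 m/s


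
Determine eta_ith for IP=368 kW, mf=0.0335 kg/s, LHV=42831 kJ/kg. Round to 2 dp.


eta_ith = (IP / (mf * LHV)) * 100
Denominator = 0.0335 * 42831 = 1434.8385 kW
eta_ith = (368 / 1434.8385) * 100 = 25.65%


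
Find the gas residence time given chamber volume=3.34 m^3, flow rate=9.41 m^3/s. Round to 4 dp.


tau = V / Q_flow
tau = 3.34 / 9.41 = 0.3549 s


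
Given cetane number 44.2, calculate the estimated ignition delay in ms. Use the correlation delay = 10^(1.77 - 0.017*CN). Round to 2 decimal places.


delay = 10^(1.77 - 0.017*CN)
Exponent = 1.77 - 0.017*44.2 = 1.0186
delay = 10^1.0186 = 10.44 ms


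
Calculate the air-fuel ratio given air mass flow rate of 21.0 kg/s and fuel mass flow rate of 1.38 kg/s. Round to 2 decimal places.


AFR = m_air / m_fuel
AFR = 21.0 / 1.38 = 15.22


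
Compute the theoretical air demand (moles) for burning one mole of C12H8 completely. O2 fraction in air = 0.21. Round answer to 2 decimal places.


Balanced combustion: C12H8 + 14 O2 -> 12 CO2 + 4 H2O
O2 needed = C + H/4 = 12 + 8/4 = 14.00 moles
Air moles = O2 / 0.21 = 14.00 / 0.21 = 66.67 moles air


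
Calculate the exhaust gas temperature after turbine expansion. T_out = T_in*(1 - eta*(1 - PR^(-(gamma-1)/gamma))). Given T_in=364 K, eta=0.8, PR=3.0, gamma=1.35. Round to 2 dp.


T_out = T_in * (1 - eta * (1 - PR^(-(gamma-1)/gamma)))
Exponent = -(1.35-1)/1.35 = -0.25925926
PR^exp = 3.0^(-0.25925926) = 0.75214556
Factor = 1 - 0.8*(1 - 0.75214556) = 0.80171645
T_out = 364 * 0.80171645 = 291.82 K


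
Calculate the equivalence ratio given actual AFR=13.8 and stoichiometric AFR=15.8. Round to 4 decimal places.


phi = AFR_stoich / AFR_actual
phi = 15.8 / 13.8 = 1.1449


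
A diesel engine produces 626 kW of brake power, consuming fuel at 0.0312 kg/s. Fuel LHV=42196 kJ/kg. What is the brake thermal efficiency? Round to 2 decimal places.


eta_BTE = (BP / (mf * LHV)) * 100
Denominator = 0.0312 * 42196 = 1316.5152 kW
eta_BTE = (626 / 1316.5152) * 100 = 47.55%


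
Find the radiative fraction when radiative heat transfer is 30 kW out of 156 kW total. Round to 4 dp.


f_rad = Q_rad / Q_total
f_rad = 30 / 156 = 0.1923


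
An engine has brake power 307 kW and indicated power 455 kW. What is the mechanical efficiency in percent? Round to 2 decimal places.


eta_mech = (BP / IP) * 100
Ratio = 307 / 455 = 0.6747
eta_mech = 0.6747 * 100 = 67.47%


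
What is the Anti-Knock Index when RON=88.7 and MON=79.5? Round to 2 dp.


AKI = (RON + MON) / 2
AKI = (88.7 + 79.5) / 2
AKI = 168.2 / 2 = 84.10


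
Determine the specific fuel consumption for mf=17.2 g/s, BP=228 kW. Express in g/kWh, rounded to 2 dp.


SFC = (mf / BP) * 3600
Rate = 17.2 / 228 = 0.075439 g/(s*kW)
SFC = 0.075439 * 3600 = 271.58 g/kWh


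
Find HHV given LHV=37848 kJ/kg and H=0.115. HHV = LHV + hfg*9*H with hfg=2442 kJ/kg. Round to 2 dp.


HHV = LHV + hfg * 9 * H
Water addition = 2442 * 9 * 0.115 = 2527.470 kJ/kg
HHV = 37848 + 2527.470 = 40375.47 kJ/kg


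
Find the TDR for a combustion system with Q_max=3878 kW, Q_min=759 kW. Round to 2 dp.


TDR = Q_max / Q_min
TDR = 3878 / 759 = 5.11


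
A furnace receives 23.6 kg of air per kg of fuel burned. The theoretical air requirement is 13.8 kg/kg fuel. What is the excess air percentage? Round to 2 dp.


Excess air = actual - stoichiometric = 23.6 - 13.8 = 9.80 kg/kg fuel
Excess air % = (excess / stoich) * 100 = (9.80 / 13.8) * 100 = 71.01%


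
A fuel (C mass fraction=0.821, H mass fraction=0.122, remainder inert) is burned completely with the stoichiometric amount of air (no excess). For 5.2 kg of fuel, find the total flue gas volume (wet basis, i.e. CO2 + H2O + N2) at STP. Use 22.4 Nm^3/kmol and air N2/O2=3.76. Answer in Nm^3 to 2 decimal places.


Per kg fuel: CO2 = (C/12 kmol)*22.4 = (0.821/12)*22.4 = 1.53253 Nm^3
Per kg fuel: H2O = (H/2 kmol)*22.4 = (0.122/2)*22.4 = 1.36640 Nm^3
O2 needed per kg fuel = C/12 + H/4 = 0.821/12 + 0.122/4 = 0.09891667 kmol
Per kg fuel: N2 = O2*3.76*22.4 = 0.09891667*3.76*22.4 = 8.33116 Nm^3
Total per kg = 1.53253 + 1.36640 + 8.33116 = 11.23009 Nm^3
Total = 11.23009 * 5.2 = 58.40 Nm^3


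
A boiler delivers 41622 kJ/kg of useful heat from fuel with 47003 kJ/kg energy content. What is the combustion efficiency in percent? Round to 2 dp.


Efficiency = (Q_useful / Q_fuel) * 100
Efficiency = (41622 / 47003) * 100
Efficiency = 0.8855 * 100 = 88.55%


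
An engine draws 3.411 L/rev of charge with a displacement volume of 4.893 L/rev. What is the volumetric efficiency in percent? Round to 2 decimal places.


eta_v = (V_actual / V_disp) * 100
Ratio = 3.411 / 4.893 = 0.6971
eta_v = 0.6971 * 100 = 69.71%


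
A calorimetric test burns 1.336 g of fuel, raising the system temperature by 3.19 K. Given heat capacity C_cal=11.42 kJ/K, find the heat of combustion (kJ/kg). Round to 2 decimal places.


Hc = C_cal * delta_T / m_fuel
Q_released = 11.42 * 3.19 = 36.4298 kJ
m_fuel = 1.336 g = 1.336/1000 kg = 0.001336 kg
Hc = 36.4298 / 0.001336 = 27267.81 kJ/kg


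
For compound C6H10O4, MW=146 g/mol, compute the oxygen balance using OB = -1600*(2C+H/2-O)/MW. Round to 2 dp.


OB = -1600 * (2C + H/2 - O) / MW
Inner = 2*6 + 10/2 - 4 = 13.00
OB = -1600 * 13.00 / 146 = -142.47%


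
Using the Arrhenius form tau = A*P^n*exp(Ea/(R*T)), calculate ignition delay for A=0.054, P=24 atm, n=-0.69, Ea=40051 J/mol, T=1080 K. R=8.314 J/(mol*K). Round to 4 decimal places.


tau = A * P^n * exp(Ea/(R*T))
P^n = 24^(-0.69) = 0.11159744
Ea/(R*T) = 40051/(8.314*1080) = 4.460459
exp(Ea/(R*T)) = 86.527249
tau = 0.054 * 0.11159744 * 86.527249 = 0.5214 ms


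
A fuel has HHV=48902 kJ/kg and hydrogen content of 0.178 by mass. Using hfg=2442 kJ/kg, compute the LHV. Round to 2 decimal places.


LHV = HHV - hfg * 9 * H
Water correction = 2442 * 9 * 0.178 = 3912.084 kJ/kg
LHV = 48902 - 3912.084 = 44989.92 kJ/kg


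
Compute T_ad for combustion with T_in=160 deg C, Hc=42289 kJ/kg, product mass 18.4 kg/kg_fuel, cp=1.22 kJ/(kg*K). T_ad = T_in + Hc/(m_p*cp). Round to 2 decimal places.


T_ad = T_in + Hc / (m_p * cp)
Denominator = 18.4 * 1.22 = 22.4480
Temperature rise = 42289 / 22.4480 = 1883.86 K
T_ad = 160 + 1883.86 = 2043.86 deg C


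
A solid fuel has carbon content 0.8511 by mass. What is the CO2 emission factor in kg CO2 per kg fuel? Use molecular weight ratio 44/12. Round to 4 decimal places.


EF = C_frac * (M_CO2 / M_C)
EF = 0.8511 * (44/12)
EF = 0.8511 * 3.666667 = 3.1207 kg_CO2/kg_fuel


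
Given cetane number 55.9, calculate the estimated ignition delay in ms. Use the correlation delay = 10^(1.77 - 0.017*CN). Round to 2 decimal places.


delay = 10^(1.77 - 0.017*CN)
Exponent = 1.77 - 0.017*55.9 = 0.8197
delay = 10^0.8197 = 6.60 ms


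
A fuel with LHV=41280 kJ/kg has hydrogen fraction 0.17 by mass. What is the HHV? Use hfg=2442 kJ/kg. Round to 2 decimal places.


HHV = LHV + hfg * 9 * H
Water addition = 2442 * 9 * 0.17 = 3736.260 kJ/kg
HHV = 41280 + 3736.260 = 45016.26 kJ/kg


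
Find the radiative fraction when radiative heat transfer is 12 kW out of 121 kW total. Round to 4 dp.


f_rad = Q_rad / Q_total
f_rad = 12 / 121 = 0.0992


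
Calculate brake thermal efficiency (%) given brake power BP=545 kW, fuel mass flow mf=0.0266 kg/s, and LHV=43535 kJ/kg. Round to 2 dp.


eta_BTE = (BP / (mf * LHV)) * 100
Denominator = 0.0266 * 43535 = 1158.0310 kW
eta_BTE = (545 / 1158.0310) * 100 = 47.06%


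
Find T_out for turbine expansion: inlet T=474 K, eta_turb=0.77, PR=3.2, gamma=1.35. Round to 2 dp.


T_out = T_in * (1 - eta * (1 - PR^(-(gamma-1)/gamma)))
Exponent = -(1.35-1)/1.35 = -0.25925926
PR^exp = 3.2^(-0.25925926) = 0.73966521
Factor = 1 - 0.77*(1 - 0.73966521) = 0.79954221
T_out = 474 * 0.79954221 = 378.98 K


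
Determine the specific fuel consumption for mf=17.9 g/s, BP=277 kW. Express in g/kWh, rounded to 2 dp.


SFC = (mf / BP) * 3600
Rate = 17.9 / 277 = 0.064621 g/(s*kW)
SFC = 0.064621 * 3600 = 232.64 g/kWh


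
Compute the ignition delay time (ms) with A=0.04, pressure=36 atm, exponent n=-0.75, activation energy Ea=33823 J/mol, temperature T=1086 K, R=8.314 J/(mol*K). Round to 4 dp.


tau = A * P^n * exp(Ea/(R*T))
P^n = 36^(-0.75) = 0.06804138
Ea/(R*T) = 33823/(8.314*1086) = 3.746039
exp(Ea/(R*T)) = 42.352984
tau = 0.04 * 0.06804138 * 42.352984 = 0.1153 ms


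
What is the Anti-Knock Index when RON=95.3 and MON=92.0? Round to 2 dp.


AKI = (RON + MON) / 2
AKI = (95.3 + 92.0) / 2
AKI = 187.3 / 2 = 93.65


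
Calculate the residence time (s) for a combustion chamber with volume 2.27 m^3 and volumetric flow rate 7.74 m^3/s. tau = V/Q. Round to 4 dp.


tau = V / Q_flow
tau = 2.27 / 7.74 = 0.2933 s


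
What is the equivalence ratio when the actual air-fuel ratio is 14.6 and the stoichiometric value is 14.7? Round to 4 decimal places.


phi = AFR_stoich / AFR_actual
phi = 14.7 / 14.6 = 1.0068


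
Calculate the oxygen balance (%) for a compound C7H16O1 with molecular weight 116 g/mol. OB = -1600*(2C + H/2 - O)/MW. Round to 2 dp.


OB = -1600 * (2C + H/2 - O) / MW
Inner = 2*7 + 16/2 - 1 = 21.00
OB = -1600 * 21.00 / 116 = -289.66%


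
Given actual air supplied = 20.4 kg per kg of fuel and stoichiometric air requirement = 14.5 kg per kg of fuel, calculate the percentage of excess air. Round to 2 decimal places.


Excess air = actual - stoichiometric = 20.4 - 14.5 = 5.90 kg/kg fuel
Excess air % = (excess / stoich) * 100 = (5.90 / 14.5) * 100 = 40.69%


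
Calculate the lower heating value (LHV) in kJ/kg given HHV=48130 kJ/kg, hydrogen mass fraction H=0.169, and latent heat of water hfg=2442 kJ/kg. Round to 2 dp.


LHV = HHV - hfg * 9 * H
Water correction = 2442 * 9 * 0.169 = 3714.282 kJ/kg
LHV = 48130 - 3714.282 = 44415.72 kJ/kg


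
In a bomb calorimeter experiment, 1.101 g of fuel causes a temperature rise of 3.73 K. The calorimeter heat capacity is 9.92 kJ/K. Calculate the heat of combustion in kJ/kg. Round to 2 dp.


Hc = C_cal * delta_T / m_fuel
Q_released = 9.92 * 3.73 = 37.0016 kJ
m_fuel = 1.101 g = 1.101/1000 kg = 0.001101 kg
Hc = 37.0016 / 0.001101 = 33607.27 kJ/kg


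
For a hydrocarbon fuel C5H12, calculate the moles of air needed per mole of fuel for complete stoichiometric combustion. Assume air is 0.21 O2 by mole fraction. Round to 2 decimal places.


Balanced combustion: C5H12 + 8 O2 -> 5 CO2 + 6 H2O
O2 needed = C + H/4 = 5 + 12/4 = 8.00 moles
Air moles = O2 / 0.21 = 8.00 / 0.21 = 38.10 moles air


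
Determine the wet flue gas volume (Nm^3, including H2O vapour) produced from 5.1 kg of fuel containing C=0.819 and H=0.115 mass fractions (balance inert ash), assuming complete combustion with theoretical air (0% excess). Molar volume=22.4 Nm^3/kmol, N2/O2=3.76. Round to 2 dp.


Per kg fuel: CO2 = (C/12 kmol)*22.4 = (0.819/12)*22.4 = 1.52880 Nm^3
Per kg fuel: H2O = (H/2 kmol)*22.4 = (0.115/2)*22.4 = 1.28800 Nm^3
O2 needed per kg fuel = C/12 + H/4 = 0.819/12 + 0.115/4 = 0.09700000 kmol
Per kg fuel: N2 = O2*3.76*22.4 = 0.09700000*3.76*22.4 = 8.16973 Nm^3
Total per kg = 1.52880 + 1.28800 + 8.16973 = 10.98653 Nm^3
Total = 10.98653 * 5.1 = 56.03 Nm^3


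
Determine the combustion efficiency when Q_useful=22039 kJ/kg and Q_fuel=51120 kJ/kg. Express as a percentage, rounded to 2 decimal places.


Efficiency = (Q_useful / Q_fuel) * 100
Efficiency = (22039 / 51120) * 100
Efficiency = 0.4311 * 100 = 43.11%


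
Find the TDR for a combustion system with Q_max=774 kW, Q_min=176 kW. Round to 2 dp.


TDR = Q_max / Q_min
TDR = 774 / 176 = 4.40


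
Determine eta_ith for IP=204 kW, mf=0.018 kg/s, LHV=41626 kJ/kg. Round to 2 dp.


eta_ith = (IP / (mf * LHV)) * 100
Denominator = 0.018 * 41626 = 749.2680 kW
eta_ith = (204 / 749.2680) * 100 = 27.23%


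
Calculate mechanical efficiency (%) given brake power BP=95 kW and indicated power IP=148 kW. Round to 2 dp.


eta_mech = (BP / IP) * 100
Ratio = 95 / 148 = 0.6419
eta_mech = 0.6419 * 100 = 64.19%


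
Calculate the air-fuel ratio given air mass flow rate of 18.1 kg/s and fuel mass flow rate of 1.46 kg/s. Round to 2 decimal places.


AFR = m_air / m_fuel
AFR = 18.1 / 1.46 = 12.40


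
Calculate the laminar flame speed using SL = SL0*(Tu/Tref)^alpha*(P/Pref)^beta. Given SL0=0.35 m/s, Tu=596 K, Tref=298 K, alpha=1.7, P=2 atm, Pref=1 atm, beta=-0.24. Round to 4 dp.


SL = SL0 * (Tu/Tref)^alpha * (P/Pref)^beta
T ratio = 596/298 = 2.00000000
(T ratio)^alpha = 2.00000000^1.7 = 3.249010
(P/Pref)^beta = 2^(-0.24) = 0.846745
SL = 0.35 * 3.249010 * 0.846745 = 0.9629 m/s


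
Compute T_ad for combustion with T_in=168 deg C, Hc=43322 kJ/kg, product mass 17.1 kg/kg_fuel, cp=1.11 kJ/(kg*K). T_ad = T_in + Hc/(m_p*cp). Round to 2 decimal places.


T_ad = T_in + Hc / (m_p * cp)
Denominator = 17.1 * 1.11 = 18.9810
Temperature rise = 43322 / 18.9810 = 2282.39 K
T_ad = 168 + 2282.39 = 2450.39 deg C


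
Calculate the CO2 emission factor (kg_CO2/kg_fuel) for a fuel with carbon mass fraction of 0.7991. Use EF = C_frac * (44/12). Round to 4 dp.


EF = C_frac * (M_CO2 / M_C)
EF = 0.7991 * (44/12)
EF = 0.7991 * 3.666667 = 2.9300 kg_CO2/kg_fuel


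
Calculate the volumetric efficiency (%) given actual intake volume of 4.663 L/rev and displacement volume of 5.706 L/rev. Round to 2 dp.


eta_v = (V_actual / V_disp) * 100
Ratio = 4.663 / 5.706 = 0.8172
eta_v = 0.8172 * 100 = 81.72%
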